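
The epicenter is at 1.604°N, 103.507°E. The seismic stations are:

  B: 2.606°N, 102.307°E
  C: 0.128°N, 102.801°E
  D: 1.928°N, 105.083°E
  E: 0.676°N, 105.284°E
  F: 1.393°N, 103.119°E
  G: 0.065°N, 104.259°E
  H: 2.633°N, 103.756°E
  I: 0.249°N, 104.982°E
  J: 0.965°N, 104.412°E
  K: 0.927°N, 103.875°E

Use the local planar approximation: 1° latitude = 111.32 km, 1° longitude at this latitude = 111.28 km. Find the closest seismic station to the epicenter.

Distances from 1.604°N, 103.507°E:
B: √((1.002·111.32)² + (-1.200·111.28)²) = √(12441.76054 + 17831.86330) = 173.993 km
C: √((-1.476·111.32)² + (-0.706·111.28)²) = √(26997.22402 + 6172.25182) = 182.125 km
D: √((0.324·111.32)² + (1.576·111.28)²) = √(1300.87754 + 30757.19034) = 179.048 km
E: √((-0.928·111.32)² + (1.777·111.28)²) = √(10671.91476 + 39102.91101) = 223.103 km
F: √((-0.211·111.32)² + (-0.388·111.28)²) = √(551.71057 + 1864.22224) = 49.152 km
G: √((-1.539·111.32)² + (0.752·111.28)²) = √(29351.04951 + 7002.77085) = 190.667 km
H: √((1.029·111.32)² + (0.249·111.28)²) = √(13121.30845 + 767.77316) = 117.852 km
I: √((-1.355·111.32)² + (1.475·111.28)²) = √(22752.28325 + 26941.28304) = 222.921 km
J: √((-0.639·111.32)² + (0.905·111.28)²) = √(5059.97198 + 10142.18183) = 123.297 km
K: √((-0.677·111.32)² + (0.368·111.28)²) = √(5679.67823 + 1676.98768) = 85.771 km
Minimum: F at 49.152 km.

F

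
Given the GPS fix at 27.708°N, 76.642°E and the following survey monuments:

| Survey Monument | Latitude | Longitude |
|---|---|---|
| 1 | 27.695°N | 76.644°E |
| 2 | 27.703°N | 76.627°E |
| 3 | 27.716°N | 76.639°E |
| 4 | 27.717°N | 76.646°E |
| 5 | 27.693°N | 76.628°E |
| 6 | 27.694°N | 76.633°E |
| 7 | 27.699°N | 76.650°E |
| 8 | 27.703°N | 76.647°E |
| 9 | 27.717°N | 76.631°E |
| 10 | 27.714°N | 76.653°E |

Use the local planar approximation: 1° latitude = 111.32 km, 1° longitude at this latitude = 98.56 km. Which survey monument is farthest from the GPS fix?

Distances from 27.708°N, 76.642°E:
1: √((-0.013·111.32)² + (0.002·98.56)²) = √(2.09427 + 0.03886) = 1.461 km
2: √((-0.005·111.32)² + (-0.015·98.56)²) = √(0.30980 + 2.18567) = 1.580 km
3: √((0.008·111.32)² + (-0.003·98.56)²) = √(0.79310 + 0.08743) = 0.938 km
4: √((0.009·111.32)² + (0.004·98.56)²) = √(1.00376 + 0.15543) = 1.077 km
5: √((-0.015·111.32)² + (-0.014·98.56)²) = √(2.78823 + 1.90396) = 2.166 km
6: √((-0.014·111.32)² + (-0.009·98.56)²) = √(2.42886 + 0.78684) = 1.793 km
7: √((-0.009·111.32)² + (0.008·98.56)²) = √(1.00376 + 0.62170) = 1.275 km
8: √((-0.005·111.32)² + (0.005·98.56)²) = √(0.30980 + 0.24285) = 0.743 km
9: √((0.009·111.32)² + (-0.011·98.56)²) = √(1.00376 + 1.17540) = 1.476 km
10: √((0.006·111.32)² + (0.011·98.56)²) = √(0.44612 + 1.17540) = 1.273 km
Maximum: 5 at 2.166 km.

5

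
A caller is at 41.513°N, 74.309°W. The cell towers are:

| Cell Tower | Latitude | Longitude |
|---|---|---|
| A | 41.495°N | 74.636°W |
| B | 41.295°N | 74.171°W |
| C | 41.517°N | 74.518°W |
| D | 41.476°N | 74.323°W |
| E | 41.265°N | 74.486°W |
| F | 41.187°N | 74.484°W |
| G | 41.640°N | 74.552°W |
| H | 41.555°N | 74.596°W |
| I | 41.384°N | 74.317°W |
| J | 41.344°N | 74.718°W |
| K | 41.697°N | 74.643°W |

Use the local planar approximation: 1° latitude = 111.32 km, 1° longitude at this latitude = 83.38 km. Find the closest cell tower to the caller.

Distances from 41.513°N, 74.309°W:
A: √((-0.018·111.32)² + (-0.327·83.38)²) = √(4.01505 + 743.39440) = 27.339 km
B: √((-0.218·111.32)² + (0.138·83.38)²) = √(588.92418 + 132.39816) = 26.857 km
C: √((0.004·111.32)² + (-0.209·83.38)²) = √(0.19827 + 303.68011) = 17.432 km
D: √((-0.037·111.32)² + (-0.014·83.38)²) = √(16.96484 + 1.36264) = 4.281 km
E: √((-0.248·111.32)² + (-0.177·83.38)²) = √(762.16633 + 217.80624) = 31.305 km
F: √((-0.326·111.32)² + (-0.175·83.38)²) = √(1316.98733 + 212.91187) = 39.114 km
G: √((0.127·111.32)² + (-0.243·83.38)²) = √(199.87286 + 410.52190) = 24.706 km
H: √((0.042·111.32)² + (-0.287·83.38)²) = √(21.85974 + 572.64777) = 24.383 km
I: √((-0.129·111.32)² + (-0.008·83.38)²) = √(206.21764 + 0.44494) = 14.376 km
J: √((-0.169·111.32)² + (-0.409·83.38)²) = √(353.93198 + 1162.97505) = 38.947 km
K: √((0.184·111.32)² + (-0.334·83.38)²) = √(419.54837 + 775.56235) = 34.570 km
Minimum: D at 4.281 km.

D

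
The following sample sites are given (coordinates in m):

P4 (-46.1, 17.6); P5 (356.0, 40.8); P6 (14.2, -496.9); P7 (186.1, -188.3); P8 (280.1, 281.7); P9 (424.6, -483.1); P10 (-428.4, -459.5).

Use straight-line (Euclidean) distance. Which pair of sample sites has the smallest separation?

Pairwise distances:
P4–P5: 402.8 m
P4–P6: 518.0 m
P4–P7: 310.3 m
P4–P8: 419.7 m
P4–P9: 687.2 m
P4–P10: 611.4 m
P5–P6: 637.1 m
P5–P7: 285.2 m
P5–P8: 252.6 m
P5–P9: 528.4 m
P5–P10: 930.4 m
P6–P7: 353.2 m
P6–P8: 822.8 m
P6–P9: 410.6 m
P6–P10: 444.2 m
P7–P8: 479.3 m
P7–P9: 379.2 m
P7–P10: 671.7 m
P8–P9: 778.3 m
P8–P10: 1025.4 m
P9–P10: 853.3 m
Closest pair: P5–P8 at 252.6 m.

P5 and P8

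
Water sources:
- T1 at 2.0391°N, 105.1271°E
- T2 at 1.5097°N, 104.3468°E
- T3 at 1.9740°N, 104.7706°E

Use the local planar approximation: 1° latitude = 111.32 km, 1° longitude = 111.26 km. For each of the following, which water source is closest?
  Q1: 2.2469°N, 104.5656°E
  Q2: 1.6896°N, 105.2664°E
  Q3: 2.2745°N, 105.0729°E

Q1→T3; Q2→T1; Q3→T1

Q1 at 2.2469°N, 104.5656°E:
  T1: 66.6177 km
  T2: 85.5996 km
  T3: 37.9884 km
  → nearest: T3 (37.9884 km)
Q2 at 1.6896°N, 105.2664°E:
  T1: 41.8797 km
  T2: 104.2562 km
  T3: 63.6022 km
  → nearest: T1 (41.8797 km)
Q3 at 2.2745°N, 105.0729°E:
  T1: 26.8896 km
  T2: 117.3659 km
  T3: 47.4368 km
  → nearest: T1 (26.8896 km)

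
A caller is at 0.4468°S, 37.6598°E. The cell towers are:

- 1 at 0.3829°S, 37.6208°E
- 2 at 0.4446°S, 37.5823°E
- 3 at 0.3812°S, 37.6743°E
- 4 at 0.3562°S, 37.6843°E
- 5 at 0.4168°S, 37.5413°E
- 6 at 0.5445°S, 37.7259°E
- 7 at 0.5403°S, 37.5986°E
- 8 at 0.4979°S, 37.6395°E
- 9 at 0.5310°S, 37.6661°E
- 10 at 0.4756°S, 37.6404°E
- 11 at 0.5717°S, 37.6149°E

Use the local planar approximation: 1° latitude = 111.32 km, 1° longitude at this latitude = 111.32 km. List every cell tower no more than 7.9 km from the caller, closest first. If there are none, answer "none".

10, 8, 3

Distances from 0.4468°S, 37.6598°E:
1: √((0.0639·111.32)² + (-0.0390·111.32)²) = √(50.599720 + 18.848449) = 8.3336 km
2: √((0.0022·111.32)² + (-0.0775·111.32)²) = √(0.059978 + 74.430305) = 8.6308 km
3: √((0.0656·111.32)² + (0.0145·111.32)²) = √(53.327850 + 2.605448) = 7.4789 km
4: √((0.0906·111.32)² + (0.0245·111.32)²) = √(101.719166 + 7.438383) = 10.4478 km
5: √((0.0300·111.32)² + (-0.1185·111.32)²) = √(11.152928 + 174.013562) = 13.6076 km
6: √((-0.0977·111.32)² + (0.0661·111.32)²) = √(118.286593 + 54.143872) = 13.1313 km
7: √((-0.0935·111.32)² + (-0.0612·111.32)²) = √(108.335207 + 46.414026) = 12.4398 km
8: √((-0.0511·111.32)² + (-0.0203·111.32)²) = √(32.358486 + 5.106678) = 6.1209 km
9: √((-0.0842·111.32)² + (0.0063·111.32)²) = √(87.855828 + 0.491844) = 9.3993 km
10: √((-0.0288·111.32)² + (-0.0194·111.32)²) = √(10.278539 + 4.663907) = 3.8655 km
11: √((-0.1249·111.32)² + (-0.0449·111.32)²) = √(193.317545 + 24.982683) = 14.7750 km
Threshold 7.9 km: 10 (3.8655 km), 8 (6.1209 km), 3 (7.4789 km) are within range.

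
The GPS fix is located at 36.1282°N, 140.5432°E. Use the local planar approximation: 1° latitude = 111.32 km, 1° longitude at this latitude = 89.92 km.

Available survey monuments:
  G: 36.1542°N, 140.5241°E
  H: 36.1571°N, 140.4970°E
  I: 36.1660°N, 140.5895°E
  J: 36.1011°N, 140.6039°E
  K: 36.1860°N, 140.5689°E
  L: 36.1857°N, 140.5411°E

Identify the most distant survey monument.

Distances from 36.1282°N, 140.5432°E:
G: 3.3655 km
H: 5.2544 km
I: 5.9194 km
J: 6.2364 km
K: 6.8367 km
L: 6.4037 km
Maximum: K at 6.8367 km.

K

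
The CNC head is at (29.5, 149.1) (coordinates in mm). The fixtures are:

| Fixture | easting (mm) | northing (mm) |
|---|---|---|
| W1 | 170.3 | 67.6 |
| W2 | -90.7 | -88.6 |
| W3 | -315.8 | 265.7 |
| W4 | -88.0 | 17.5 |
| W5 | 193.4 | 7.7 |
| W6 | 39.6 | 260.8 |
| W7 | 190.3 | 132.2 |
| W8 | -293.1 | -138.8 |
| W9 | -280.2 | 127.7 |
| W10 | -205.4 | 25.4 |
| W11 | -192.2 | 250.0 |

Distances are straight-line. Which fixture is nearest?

Distances from (29.5, 149.1):
W1: √((140.8)² + (-81.5)²) = √(19824.640 + 6642.250) = 162.7 mm
W2: √((-120.2)² + (-237.7)²) = √(14448.040 + 56501.290) = 266.4 mm
W3: √((-345.3)² + (116.6)²) = √(119232.090 + 13595.560) = 364.5 mm
W4: √((-117.5)² + (-131.6)²) = √(13806.250 + 17318.560) = 176.4 mm
W5: √((163.9)² + (-141.4)²) = √(26863.210 + 19993.960) = 216.5 mm
W6: √((10.1)² + (111.7)²) = √(102.010 + 12476.890) = 112.2 mm
W7: √((160.8)² + (-16.9)²) = √(25856.640 + 285.610) = 161.7 mm
W8: √((-322.6)² + (-287.9)²) = √(104070.760 + 82886.410) = 432.4 mm
W9: √((-309.7)² + (-21.4)²) = √(95914.090 + 457.960) = 310.4 mm
W10: √((-234.9)² + (-123.7)²) = √(55178.010 + 15301.690) = 265.5 mm
W11: √((-221.7)² + (100.9)²) = √(49150.890 + 10180.810) = 243.6 mm
Minimum: W6 at 112.2 mm.

W6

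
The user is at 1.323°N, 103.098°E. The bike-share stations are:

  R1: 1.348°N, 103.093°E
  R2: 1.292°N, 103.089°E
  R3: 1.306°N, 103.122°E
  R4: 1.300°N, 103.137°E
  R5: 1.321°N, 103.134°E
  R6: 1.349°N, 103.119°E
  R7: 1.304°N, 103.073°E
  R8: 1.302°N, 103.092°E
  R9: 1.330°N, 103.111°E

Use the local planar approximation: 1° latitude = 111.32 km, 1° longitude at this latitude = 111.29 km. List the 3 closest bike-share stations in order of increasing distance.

R9, R8, R1

Distances from 1.323°N, 103.098°E:
R1: 2.838 km
R2: 3.593 km
R3: 3.273 km
R4: 5.039 km
R5: 4.013 km
R6: 3.720 km
R7: 3.495 km
R8: 2.431 km
R9: 1.643 km
Sorted: R9 (1.643 km) < R8 (2.431 km) < R1 (2.838 km) < R3 (3.273 km) < R7 (3.495 km) < …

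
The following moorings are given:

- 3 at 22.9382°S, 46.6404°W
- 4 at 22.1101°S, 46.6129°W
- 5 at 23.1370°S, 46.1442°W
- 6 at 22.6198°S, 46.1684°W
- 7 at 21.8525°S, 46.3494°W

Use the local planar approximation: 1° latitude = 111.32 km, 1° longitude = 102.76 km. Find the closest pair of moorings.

Pairwise distances:
4–7: 39.4397 km
3–5: 55.5849 km
5–6: 57.6284 km
3–6: 60.0734 km
4–6: 72.8408 km
6–7: 87.4174 km
3–4: 92.2274 km
4–5: 124.0465 km
3–7: 124.5045 km
5–7: 144.5369 km
Closest pair: 4–7 at 39.4397 km.

4 and 7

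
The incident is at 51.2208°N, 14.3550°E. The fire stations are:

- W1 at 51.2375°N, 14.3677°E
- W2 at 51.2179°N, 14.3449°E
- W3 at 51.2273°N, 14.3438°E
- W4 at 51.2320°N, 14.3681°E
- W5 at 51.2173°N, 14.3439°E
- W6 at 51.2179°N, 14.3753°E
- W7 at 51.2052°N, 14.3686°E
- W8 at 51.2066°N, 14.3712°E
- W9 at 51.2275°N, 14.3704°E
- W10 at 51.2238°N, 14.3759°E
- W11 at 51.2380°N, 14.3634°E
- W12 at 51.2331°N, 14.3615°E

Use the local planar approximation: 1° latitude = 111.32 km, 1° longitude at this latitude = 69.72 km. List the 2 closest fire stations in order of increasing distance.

W2, W5

Distances from 51.2208°N, 14.3550°E:
W1: √((0.0167·111.32)² + (0.0127·69.72)²) = √(3.456045 + 0.784011) = 2.0591 km
W2: √((-0.0029·111.32)² + (-0.0101·69.72)²) = √(0.104218 + 0.495858) = 0.7746 km
W3: √((0.0065·111.32)² + (-0.0112·69.72)²) = √(0.523568 + 0.609749) = 1.0646 km
W4: √((0.0112·111.32)² + (0.0131·69.72)²) = √(1.554470 + 0.834175) = 1.5455 km
W5: √((-0.0035·111.32)² + (-0.0111·69.72)²) = √(0.151804 + 0.598909) = 0.8664 km
W6: √((-0.0029·111.32)² + (0.0203·69.72)²) = √(0.104218 + 2.003119) = 1.4517 km
W7: √((-0.0156·111.32)² + (0.0136·69.72)²) = √(3.015752 + 0.899068) = 1.9786 km
W8: √((-0.0142·111.32)² + (0.0162·69.72)²) = √(2.498752 + 1.275689) = 1.9428 km
W9: √((0.0067·111.32)² + (0.0154·69.72)²) = √(0.556283 + 1.152806) = 1.3073 km
W10: √((0.0030·111.32)² + (0.0209·69.72)²) = √(0.111529 + 2.123280) = 1.4949 km
W11: √((0.0172·111.32)² + (0.0084·69.72)²) = √(3.666091 + 0.342984) = 2.0023 km
W12: √((0.0123·111.32)² + (0.0065·69.72)²) = √(1.874807 + 0.205372) = 1.4423 km
Sorted: W2 (0.7746 km) < W5 (0.8664 km) < W3 (1.0646 km) < W9 (1.3073 km) < …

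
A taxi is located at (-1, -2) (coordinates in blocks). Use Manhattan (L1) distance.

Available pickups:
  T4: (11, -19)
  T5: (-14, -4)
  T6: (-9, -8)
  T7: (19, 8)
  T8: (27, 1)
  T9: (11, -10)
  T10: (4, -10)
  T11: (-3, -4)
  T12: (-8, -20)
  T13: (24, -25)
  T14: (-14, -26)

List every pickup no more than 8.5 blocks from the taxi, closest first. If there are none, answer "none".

T11

Distances from (-1, -2):
T4: 29 blocks
T5: 15 blocks
T6: 14 blocks
T7: 30 blocks
T8: 31 blocks
T9: 20 blocks
T10: 13 blocks
T11: 4 blocks
T12: 25 blocks
T13: 48 blocks
T14: 37 blocks
Threshold 8.5 blocks: T11 (4 blocks) is within range.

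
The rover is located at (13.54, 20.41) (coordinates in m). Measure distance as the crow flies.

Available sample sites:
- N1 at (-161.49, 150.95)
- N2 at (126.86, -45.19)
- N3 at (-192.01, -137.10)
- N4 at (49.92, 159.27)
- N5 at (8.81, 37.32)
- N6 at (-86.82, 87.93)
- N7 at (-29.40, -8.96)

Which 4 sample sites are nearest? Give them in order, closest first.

N5, N7, N6, N2

Distances from (13.54, 20.41):
N1: √((-175.03)² + (130.54)²) = √(30635.5009 + 17040.6916) = 218.35 m
N2: √((113.32)² + (-65.60)²) = √(12841.4224 + 4303.3600) = 130.94 m
N3: √((-205.55)² + (-157.51)²) = √(42250.8025 + 24809.4001) = 258.96 m
N4: √((36.38)² + (138.86)²) = √(1323.5044 + 19282.0996) = 143.55 m
N5: √((-4.73)² + (16.91)²) = √(22.3729 + 285.9481) = 17.56 m
N6: √((-100.36)² + (67.52)²) = √(10072.1296 + 4558.9504) = 120.96 m
N7: √((-42.94)² + (-29.37)²) = √(1843.8436 + 862.5969) = 52.02 m
Sorted: N5 (17.56 m) < N7 (52.02 m) < N6 (120.96 m) < N2 (130.94 m) < N4 (143.55 m) < N1 (218.35 m) < …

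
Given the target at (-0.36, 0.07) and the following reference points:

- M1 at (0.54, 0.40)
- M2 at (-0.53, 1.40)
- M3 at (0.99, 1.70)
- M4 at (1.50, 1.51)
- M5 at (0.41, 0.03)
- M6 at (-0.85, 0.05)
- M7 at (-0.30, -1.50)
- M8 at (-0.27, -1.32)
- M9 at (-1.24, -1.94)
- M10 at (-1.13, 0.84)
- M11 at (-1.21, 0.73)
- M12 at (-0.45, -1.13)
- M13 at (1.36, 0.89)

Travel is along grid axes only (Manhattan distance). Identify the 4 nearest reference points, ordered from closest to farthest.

M6, M5, M1, M12

Distances from (-0.36, 0.07):
M1: |0.90| + |0.33| = 0.90 + 0.33 = 1.23
M2: |-0.17| + |1.33| = 0.17 + 1.33 = 1.50
M3: |1.35| + |1.63| = 1.35 + 1.63 = 2.98
M4: |1.86| + |1.44| = 1.86 + 1.44 = 3.30
M5: |0.77| + |-0.04| = 0.77 + 0.04 = 0.81
M6: |-0.49| + |-0.02| = 0.49 + 0.02 = 0.51
M7: |0.06| + |-1.57| = 0.06 + 1.57 = 1.63
M8: |0.09| + |-1.39| = 0.09 + 1.39 = 1.48
M9: |-0.88| + |-2.01| = 0.88 + 2.01 = 2.89
M10: |-0.77| + |0.77| = 0.77 + 0.77 = 1.54
M11: |-0.85| + |0.66| = 0.85 + 0.66 = 1.51
M12: |-0.09| + |-1.20| = 0.09 + 1.20 = 1.29
M13: |1.72| + |0.82| = 1.72 + 0.82 = 2.54
Sorted: M6 (0.51) < M5 (0.81) < M1 (1.23) < M12 (1.29) < M8 (1.48) < M2 (1.50) < …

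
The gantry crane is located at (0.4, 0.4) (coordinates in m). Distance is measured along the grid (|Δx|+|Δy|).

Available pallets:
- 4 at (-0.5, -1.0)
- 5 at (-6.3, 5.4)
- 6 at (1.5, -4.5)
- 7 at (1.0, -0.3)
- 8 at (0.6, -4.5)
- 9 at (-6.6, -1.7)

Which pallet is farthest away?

5

Distances from (0.4, 0.4):
4: |-0.9| + |-1.4| = 0.9 + 1.4 = 2.3 m
5: |-6.7| + |5.0| = 6.7 + 5.0 = 11.7 m
6: |1.1| + |-4.9| = 1.1 + 4.9 = 6.0 m
7: |0.6| + |-0.7| = 0.6 + 0.7 = 1.3 m
8: |0.2| + |-4.9| = 0.2 + 4.9 = 5.1 m
9: |-7.0| + |-2.1| = 7.0 + 2.1 = 9.1 m
Maximum: 5 at 11.7 m.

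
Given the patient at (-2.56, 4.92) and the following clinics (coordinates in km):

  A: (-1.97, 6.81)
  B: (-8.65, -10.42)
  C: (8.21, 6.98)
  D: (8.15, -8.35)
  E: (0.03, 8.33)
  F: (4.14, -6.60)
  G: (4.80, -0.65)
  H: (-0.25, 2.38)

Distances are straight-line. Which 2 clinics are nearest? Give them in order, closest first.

A, H

Distances from (-2.56, 4.92):
A: √((0.59)² + (1.89)²) = √(0.3481 + 3.5721) = 1.98 km
B: √((-6.09)² + (-15.34)²) = √(37.0881 + 235.3156) = 16.50 km
C: √((10.77)² + (2.06)²) = √(115.9929 + 4.2436) = 10.97 km
D: √((10.71)² + (-13.27)²) = √(114.7041 + 176.0929) = 17.05 km
E: √((2.59)² + (3.41)²) = √(6.7081 + 11.6281) = 4.28 km
F: √((6.70)² + (-11.52)²) = √(44.8900 + 132.7104) = 13.33 km
G: √((7.36)² + (-5.57)²) = √(54.1696 + 31.0249) = 9.23 km
H: √((2.31)² + (-2.54)²) = √(5.3361 + 6.4516) = 3.43 km
Sorted: A (1.98 km) < H (3.43 km) < E (4.28 km) < G (9.23 km) < …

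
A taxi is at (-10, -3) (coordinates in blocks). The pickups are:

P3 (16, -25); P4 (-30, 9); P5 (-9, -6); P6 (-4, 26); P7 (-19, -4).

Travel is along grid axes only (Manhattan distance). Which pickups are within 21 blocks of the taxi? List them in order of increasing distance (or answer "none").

Distances from (-10, -3):
P3: |26| + |-22| = 26 + 22 = 48 blocks
P4: |-20| + |12| = 20 + 12 = 32 blocks
P5: |1| + |-3| = 1 + 3 = 4 blocks
P6: |6| + |29| = 6 + 29 = 35 blocks
P7: |-9| + |-1| = 9 + 1 = 10 blocks
Threshold 21 blocks: P5 (4 blocks), P7 (10 blocks) are within range.

P5, P7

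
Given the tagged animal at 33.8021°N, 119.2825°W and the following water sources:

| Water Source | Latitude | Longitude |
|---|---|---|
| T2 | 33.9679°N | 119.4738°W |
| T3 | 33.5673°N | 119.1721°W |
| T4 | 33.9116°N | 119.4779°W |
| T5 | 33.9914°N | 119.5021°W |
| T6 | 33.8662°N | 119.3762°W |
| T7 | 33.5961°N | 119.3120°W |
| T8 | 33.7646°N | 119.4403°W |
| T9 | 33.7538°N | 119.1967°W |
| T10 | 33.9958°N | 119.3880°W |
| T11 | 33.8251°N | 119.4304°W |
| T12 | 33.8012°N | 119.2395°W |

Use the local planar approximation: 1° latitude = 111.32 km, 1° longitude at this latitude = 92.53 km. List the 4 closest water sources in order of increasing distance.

Distances from 33.8021°N, 119.2825°W:
T2: √((0.1658·111.32)² + (-0.1913·92.53)²) = √(340.655533 + 313.325012) = 25.5730 km
T3: √((-0.2348·111.32)² + (0.1104·92.53)²) = √(683.191698 + 104.352599) = 28.0632 km
T4: √((0.1095·111.32)² + (-0.1954·92.53)²) = √(148.584885 + 326.899490) = 21.8056 km
T5: √((0.1893·111.32)² + (-0.2196·92.53)²) = √(444.066103 + 412.885656) = 29.2737 km
T6: √((0.0641·111.32)² + (-0.0937·92.53)²) = √(50.916959 + 75.169958) = 11.2288 km
T7: √((-0.2060·111.32)² + (-0.0295·92.53)²) = √(525.872955 + 7.450907) = 23.0938 km
T8: √((-0.0375·111.32)² + (-0.1578·92.53)²) = √(17.426450 + 213.196034) = 15.1863 km
T9: √((-0.0483·111.32)² + (0.0858·92.53)²) = √(28.909505 + 63.028896) = 9.5885 km
T10: √((0.1937·111.32)² + (-0.1055·92.53)²) = √(464.949341 + 95.294984) = 23.6695 km
T11: √((0.0230·111.32)² + (-0.1479·92.53)²) = √(6.555443 + 187.284343) = 13.9226 km
T12: √((-0.0009·111.32)² + (0.0430·92.53)²) = √(0.010038 + 15.830770) = 3.9801 km
Sorted: T12 (3.9801 km) < T9 (9.5885 km) < T6 (11.2288 km) < T11 (13.9226 km) < T8 (15.1863 km) < T4 (21.8056 km) < …

T12, T9, T6, T11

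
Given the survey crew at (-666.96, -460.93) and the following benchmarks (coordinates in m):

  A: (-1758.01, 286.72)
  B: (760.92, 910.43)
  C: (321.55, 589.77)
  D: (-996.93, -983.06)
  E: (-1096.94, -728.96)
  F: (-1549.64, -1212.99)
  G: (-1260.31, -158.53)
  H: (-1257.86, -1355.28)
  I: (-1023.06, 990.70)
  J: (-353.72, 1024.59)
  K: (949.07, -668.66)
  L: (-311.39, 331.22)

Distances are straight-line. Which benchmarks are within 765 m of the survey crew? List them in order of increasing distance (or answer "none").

E, D, G

Distances from (-666.96, -460.93):
A: √((-1091.05)² + (747.65)²) = √(1190390.1025 + 558980.5225) = 1322.64 m
B: √((1427.88)² + (1371.36)²) = √(2038841.2944 + 1880628.2496) = 1979.77 m
C: √((988.51)² + (1050.70)²) = √(977152.0201 + 1103970.4900) = 1442.61 m
D: √((-329.97)² + (-522.13)²) = √(108880.2009 + 272619.7369) = 617.66 m
E: √((-429.98)² + (-268.03)²) = √(184882.8004 + 71840.0809) = 506.68 m
F: √((-882.68)² + (-752.06)²) = √(779123.9824 + 565594.2436) = 1159.62 m
G: √((-593.35)² + (302.40)²) = √(352064.2225 + 91445.7600) = 665.97 m
H: √((-590.90)² + (-894.35)²) = √(349162.8100 + 799861.9225) = 1071.93 m
I: √((-356.10)² + (1451.63)²) = √(126807.2100 + 2107229.6569) = 1494.67 m
J: √((313.24)² + (1485.52)²) = √(98119.2976 + 2206769.6704) = 1518.19 m
K: √((1616.03)² + (-207.73)²) = √(2611552.9609 + 43151.7529) = 1629.33 m
L: √((355.57)² + (792.15)²) = √(126430.0249 + 627501.6225) = 868.29 m
Threshold 765 m: E (506.68 m), D (617.66 m), G (665.97 m) are within range.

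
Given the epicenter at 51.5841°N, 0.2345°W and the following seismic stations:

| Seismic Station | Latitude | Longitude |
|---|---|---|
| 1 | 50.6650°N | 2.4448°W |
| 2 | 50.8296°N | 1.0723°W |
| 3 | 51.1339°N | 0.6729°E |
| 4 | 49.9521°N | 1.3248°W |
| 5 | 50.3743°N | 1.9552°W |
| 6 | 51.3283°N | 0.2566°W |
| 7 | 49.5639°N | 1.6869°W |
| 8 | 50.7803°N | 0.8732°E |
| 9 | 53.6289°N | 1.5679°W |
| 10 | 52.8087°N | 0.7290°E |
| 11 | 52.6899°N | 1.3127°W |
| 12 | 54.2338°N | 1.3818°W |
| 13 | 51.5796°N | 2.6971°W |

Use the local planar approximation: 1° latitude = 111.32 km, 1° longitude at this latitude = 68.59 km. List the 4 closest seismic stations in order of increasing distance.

Distances from 51.5841°N, 0.2345°W:
1: √((-0.9191·111.32)² + (-2.2103·68.59)²) = √(10468.197977 + 22983.917446) = 182.8992 km
2: √((-0.7545·111.32)² + (-0.8378·68.59)²) = √(7054.478002 + 3302.191976) = 101.7677 km
3: √((-0.4502·111.32)² + (0.9074·68.59)²) = √(2511.639917 + 3873.639098) = 79.9079 km
4: √((-1.6320·111.32)² + (-1.0903·68.59)²) = √(33005.529480 + 5592.598346) = 196.4641 km
5: √((-1.2098·111.32)² + (-1.7207·68.59)²) = √(18137.338387 + 13929.384388) = 179.0718 km
6: √((-0.2558·111.32)² + (-0.0221·68.59)²) = √(810.862985 + 2.297768) = 28.5160 km
7: √((-2.0202·111.32)² + (-1.4524·68.59)²) = √(50574.911196 + 9924.167512) = 245.9656 km
8: √((-0.8038·111.32)² + (1.1077·68.59)²) = √(8006.494304 + 5772.526258) = 117.3841 km
9: √((2.0448·111.32)² + (-1.3334·68.59)²) = √(51814.113044 + 8364.548570) = 245.3134 km
10: √((1.2246·111.32)² + (0.9635·68.59)²) = √(18583.816372 + 4367.420856) = 151.4967 km
11: √((1.1058·111.32)² + (-1.0782·68.59)²) = √(15153.032913 + 5469.155364) = 143.6043 km
12: √((2.6497·111.32)² + (-1.1473·68.59)²) = √(87004.117613 + 6192.636567) = 305.2814 km
13: √((-0.0045·111.32)² + (-2.4626·68.59)²) = √(0.250941 + 28530.498240) = 168.9105 km
Sorted: 6 (28.5160 km) < 3 (79.9079 km) < 2 (101.7677 km) < 8 (117.3841 km) < 11 (143.6043 km) < 10 (151.4967 km) < …

6, 3, 2, 8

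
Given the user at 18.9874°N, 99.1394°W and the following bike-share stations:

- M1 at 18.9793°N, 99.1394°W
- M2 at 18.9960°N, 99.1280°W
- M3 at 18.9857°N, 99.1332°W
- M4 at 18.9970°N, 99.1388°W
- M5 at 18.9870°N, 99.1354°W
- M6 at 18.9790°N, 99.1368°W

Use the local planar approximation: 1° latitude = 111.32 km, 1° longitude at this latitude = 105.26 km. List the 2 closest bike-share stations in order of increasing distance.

M5, M3

Distances from 18.9874°N, 99.1394°W:
M1: √((-0.0081·111.32)² + (0.0000·105.26)²) = √(0.813048 + 0.000000) = 0.9017 km
M2: √((0.0086·111.32)² + (0.0114·105.26)²) = √(0.916523 + 1.439914) = 1.5351 km
M3: √((-0.0017·111.32)² + (0.0062·105.26)²) = √(0.035813 + 0.425902) = 0.6795 km
M4: √((0.0096·111.32)² + (0.0006·105.26)²) = √(1.142060 + 0.003989) = 1.0705 km
M5: √((-0.0004·111.32)² + (0.0040·105.26)²) = √(0.001983 + 0.177275) = 0.4234 km
M6: √((-0.0084·111.32)² + (0.0026·105.26)²) = √(0.874390 + 0.074899) = 0.9743 km
Sorted: M5 (0.4234 km) < M3 (0.6795 km) < M1 (0.9017 km) < M6 (0.9743 km) < …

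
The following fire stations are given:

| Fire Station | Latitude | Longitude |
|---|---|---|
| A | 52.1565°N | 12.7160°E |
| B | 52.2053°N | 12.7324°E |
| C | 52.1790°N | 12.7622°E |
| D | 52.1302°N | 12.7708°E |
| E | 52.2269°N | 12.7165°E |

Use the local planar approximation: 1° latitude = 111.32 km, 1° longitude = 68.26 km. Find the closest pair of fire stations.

B and E

Pairwise distances:
B–E: 2.6381 km
B–C: 3.5650 km
A–C: 4.0273 km
A–D: 4.7502 km
C–D: 5.4640 km
A–B: 5.5466 km
C–E: 6.1777 km
A–E: 7.8370 km
B–D: 8.7614 km
D–E: 11.3849 km
Closest pair: B–E at 2.6381 km.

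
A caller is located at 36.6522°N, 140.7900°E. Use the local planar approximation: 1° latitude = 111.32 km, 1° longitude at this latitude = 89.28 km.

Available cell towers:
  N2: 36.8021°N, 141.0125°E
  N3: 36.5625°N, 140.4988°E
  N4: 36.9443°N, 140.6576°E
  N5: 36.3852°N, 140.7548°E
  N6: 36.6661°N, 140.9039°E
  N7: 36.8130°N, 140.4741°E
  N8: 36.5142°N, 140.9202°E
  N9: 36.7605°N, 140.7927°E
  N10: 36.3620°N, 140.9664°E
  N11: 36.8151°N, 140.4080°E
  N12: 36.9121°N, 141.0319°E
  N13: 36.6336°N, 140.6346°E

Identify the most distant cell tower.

N11

Distances from 36.6522°N, 140.7900°E:
N2: 25.9434 km
N3: 27.8500 km
N4: 34.5985 km
N5: 29.8881 km
N6: 10.2860 km
N7: 33.4045 km
N8: 19.2645 km
N9: 12.0584 km
N10: 35.9395 km
N11: 38.6263 km
N12: 36.1038 km
N13: 14.0278 km
Maximum: N11 at 38.6263 km.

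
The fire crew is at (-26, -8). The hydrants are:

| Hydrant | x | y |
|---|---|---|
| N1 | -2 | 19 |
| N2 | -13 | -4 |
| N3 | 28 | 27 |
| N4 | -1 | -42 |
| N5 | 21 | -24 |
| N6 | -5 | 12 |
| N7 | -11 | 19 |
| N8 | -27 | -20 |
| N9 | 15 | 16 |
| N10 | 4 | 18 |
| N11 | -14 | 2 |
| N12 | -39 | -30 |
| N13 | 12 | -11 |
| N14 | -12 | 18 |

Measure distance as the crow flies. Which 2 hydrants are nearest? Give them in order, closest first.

N8, N2

Distances from (-26, -8):
N1: √((24)² + (27)²) = √(576.000 + 729.000) = 36.1
N2: √((13)² + (4)²) = √(169.000 + 16.000) = 13.6
N3: √((54)² + (35)²) = √(2916.000 + 1225.000) = 64.4
N4: √((25)² + (-34)²) = √(625.000 + 1156.000) = 42.2
N5: √((47)² + (-16)²) = √(2209.000 + 256.000) = 49.6
N6: √((21)² + (20)²) = √(441.000 + 400.000) = 29.0
N7: √((15)² + (27)²) = √(225.000 + 729.000) = 30.9
N8: √((-1)² + (-12)²) = √(1.000 + 144.000) = 12.0
N9: √((41)² + (24)²) = √(1681.000 + 576.000) = 47.5
N10: √((30)² + (26)²) = √(900.000 + 676.000) = 39.7
N11: √((12)² + (10)²) = √(144.000 + 100.000) = 15.6
N12: √((-13)² + (-22)²) = √(169.000 + 484.000) = 25.6
N13: √((38)² + (-3)²) = √(1444.000 + 9.000) = 38.1
N14: √((14)² + (26)²) = √(196.000 + 676.000) = 29.5
Sorted: N8 (12.0) < N2 (13.6) < N11 (15.6) < N12 (25.6) < …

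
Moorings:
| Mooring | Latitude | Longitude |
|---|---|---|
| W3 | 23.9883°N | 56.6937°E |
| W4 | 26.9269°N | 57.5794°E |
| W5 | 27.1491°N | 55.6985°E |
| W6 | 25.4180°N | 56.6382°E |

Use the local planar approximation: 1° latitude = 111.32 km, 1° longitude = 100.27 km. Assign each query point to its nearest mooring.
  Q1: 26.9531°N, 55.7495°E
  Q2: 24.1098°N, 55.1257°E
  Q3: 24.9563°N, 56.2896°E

Q1 at 26.9531°N, 55.7495°E:
  W3: √((-2.9648·111.32)² + (0.9442·100.27)²) = √(108927.415485 + 8963.343128) = 343.3522 km
  W4: √((-0.0262·111.32)² + (1.8299·100.27)²) = √(8.506462 + 33666.405045) = 183.5073 km
  W5: √((0.1960·111.32)² + (-0.0510·100.27)²) = √(476.056542 + 26.150644) = 22.4100 km
  W6: √((-1.5351·111.32)² + (0.8887·100.27)²) = √(29202.480238 + 7940.583011) = 192.7254 km
  → nearest: W5 (22.4100 km)
Q2 at 24.1098°N, 55.1257°E:
  W3: √((-0.1215·111.32)² + (1.5680·100.27)²) = √(182.935904 + 24719.184930) = 157.8041 km
  W4: √((2.8171·111.32)² + (2.4537·100.27)²) = √(98344.691559 + 60531.990564) = 398.5934 km
  W5: √((3.0393·111.32)² + (0.5728·100.27)²) = √(114470.488318 + 3298.739710) = 343.1752 km
  W6: √((1.3082·111.32)² + (1.5125·100.27)²) = √(21207.754380 + 23000.262708) = 210.2570 km
  → nearest: W3 (157.8041 km)
Q3 at 24.9563°N, 56.2896°E:
  W3: √((-0.9680·111.32)² + (0.4041·100.27)²) = √(11611.734840 + 1641.798032) = 115.1240 km
  W4: √((1.9706·111.32)² + (1.2898·100.27)²) = √(48121.964926 + 16725.795213) = 254.6522 km
  W5: √((2.1928·111.32)² + (-0.5911·100.27)²) = √(59586.028553 + 3512.885129) = 251.1950 km
  W6: √((0.4617·111.32)² + (0.3486·100.27)²) = √(2641.594456 + 1221.790645) = 62.1561 km
  → nearest: W6 (62.1561 km)

Q1→W5; Q2→W3; Q3→W6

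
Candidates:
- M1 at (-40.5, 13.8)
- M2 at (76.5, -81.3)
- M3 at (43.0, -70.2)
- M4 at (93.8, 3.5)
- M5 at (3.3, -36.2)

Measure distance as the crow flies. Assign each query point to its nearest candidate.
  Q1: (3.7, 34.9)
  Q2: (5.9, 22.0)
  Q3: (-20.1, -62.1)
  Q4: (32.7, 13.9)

Q1→M1; Q2→M1; Q3→M5; Q4→M5

Q1 at (3.7, 34.9):
  M1: 49.0
  M2: 137.1
  M3: 112.2
  M4: 95.4
  M5: 71.1
  → nearest: M1 (49.0)
Q2 at (5.9, 22.0):
  M1: 47.1
  M2: 125.1
  M3: 99.4
  M4: 89.8
  M5: 58.3
  → nearest: M1 (47.1)
Q3 at (-20.1, -62.1):
  M1: 78.6
  M2: 98.5
  M3: 63.6
  M4: 131.4
  M5: 34.9
  → nearest: M5 (34.9)
Q4 at (32.7, 13.9):
  M1: 73.2
  M2: 104.8
  M3: 84.7
  M4: 62.0
  M5: 58.1
  → nearest: M5 (58.1)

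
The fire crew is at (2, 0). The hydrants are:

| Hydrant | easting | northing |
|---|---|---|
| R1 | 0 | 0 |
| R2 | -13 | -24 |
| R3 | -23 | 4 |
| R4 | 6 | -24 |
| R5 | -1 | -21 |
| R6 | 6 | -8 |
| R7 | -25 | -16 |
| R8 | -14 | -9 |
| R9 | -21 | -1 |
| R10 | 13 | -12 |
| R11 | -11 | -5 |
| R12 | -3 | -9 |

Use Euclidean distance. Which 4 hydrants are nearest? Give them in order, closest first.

Distances from (2, 0):
R1: 2.0
R2: 28.3
R3: 25.3
R4: 24.3
R5: 21.2
R6: 8.9
R7: 31.4
R8: 18.4
R9: 23.0
R10: 16.3
R11: 13.9
R12: 10.3
Sorted: R1 (2.0) < R6 (8.9) < R12 (10.3) < R11 (13.9) < R10 (16.3) < R8 (18.4) < …

R1, R6, R12, R11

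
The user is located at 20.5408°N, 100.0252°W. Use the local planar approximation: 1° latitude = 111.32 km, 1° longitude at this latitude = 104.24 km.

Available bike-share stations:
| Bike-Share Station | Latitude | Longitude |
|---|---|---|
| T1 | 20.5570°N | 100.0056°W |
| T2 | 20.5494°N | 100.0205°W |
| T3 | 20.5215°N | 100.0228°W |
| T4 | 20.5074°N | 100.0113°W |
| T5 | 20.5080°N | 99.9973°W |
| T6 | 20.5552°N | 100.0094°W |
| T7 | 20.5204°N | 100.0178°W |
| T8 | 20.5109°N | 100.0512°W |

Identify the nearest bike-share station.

T2

Distances from 20.5408°N, 100.0252°W:
T1: √((0.0162·111.32)² + (0.0196·104.24)²) = √(3.252194 + 4.174274) = 2.7252 km
T2: √((0.0086·111.32)² + (0.0047·104.24)²) = √(0.916523 + 0.240029) = 1.0754 km
T3: √((-0.0193·111.32)² + (0.0024·104.24)²) = √(4.615949 + 0.062588) = 2.1630 km
T4: √((-0.0334·111.32)² + (0.0139·104.24)²) = √(13.824178 + 2.099416) = 3.9904 km
T5: √((-0.0328·111.32)² + (0.0279·104.24)²) = √(13.331962 + 8.458186) = 4.6680 km
T6: √((0.0144·111.32)² + (0.0158·104.24)²) = √(2.569635 + 2.712583) = 2.2983 km
T7: √((-0.0204·111.32)² + (0.0074·104.24)²) = √(5.157114 + 0.595021) = 2.3984 km
T8: √((-0.0299·111.32)² + (-0.0260·104.24)²) = √(11.078699 + 7.345401) = 4.2923 km
Minimum: T2 at 1.0754 km.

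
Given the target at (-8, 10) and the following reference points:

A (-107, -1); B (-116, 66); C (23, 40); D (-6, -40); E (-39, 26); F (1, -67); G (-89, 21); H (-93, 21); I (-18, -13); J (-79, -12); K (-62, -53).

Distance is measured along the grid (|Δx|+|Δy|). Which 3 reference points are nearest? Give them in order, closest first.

I, E, D

Distances from (-8, 10):
A: |-99| + |-11| = 99 + 11 = 110
B: |-108| + |56| = 108 + 56 = 164
C: |31| + |30| = 31 + 30 = 61
D: |2| + |-50| = 2 + 50 = 52
E: |-31| + |16| = 31 + 16 = 47
F: |9| + |-77| = 9 + 77 = 86
G: |-81| + |11| = 81 + 11 = 92
H: |-85| + |11| = 85 + 11 = 96
I: |-10| + |-23| = 10 + 23 = 33
J: |-71| + |-22| = 71 + 22 = 93
K: |-54| + |-63| = 54 + 63 = 117
Sorted: I (33) < E (47) < D (52) < C (61) < F (86) < …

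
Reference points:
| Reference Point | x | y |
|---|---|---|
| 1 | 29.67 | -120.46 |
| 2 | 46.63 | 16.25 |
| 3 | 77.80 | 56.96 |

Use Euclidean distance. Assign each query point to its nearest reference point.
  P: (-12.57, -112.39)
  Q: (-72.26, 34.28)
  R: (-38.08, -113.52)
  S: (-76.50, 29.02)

P at (-12.57, -112.39):
  1: √((42.24)² + (-8.07)²) = √(1784.2176 + 65.1249) = 43.00
  2: √((59.20)² + (128.64)²) = √(3504.6400 + 16548.2496) = 141.61
  3: √((90.37)² + (169.35)²) = √(8166.7369 + 28679.4225) = 191.95
  → nearest: 1 (43.00)
Q at (-72.26, 34.28):
  1: √((101.93)² + (-154.74)²) = √(10389.7249 + 23944.4676) = 185.29
  2: √((118.89)² + (-18.03)²) = √(14134.8321 + 325.0809) = 120.25
  3: √((150.06)² + (22.68)²) = √(22518.0036 + 514.3824) = 151.76
  → nearest: 2 (120.25)
R at (-38.08, -113.52):
  1: √((67.75)² + (-6.94)²) = √(4590.0625 + 48.1636) = 68.10
  2: √((84.71)² + (129.77)²) = √(7175.7841 + 16840.2529) = 154.97
  3: √((115.88)² + (170.48)²) = √(13428.1744 + 29063.4304) = 206.13
  → nearest: 1 (68.10)
S at (-76.50, 29.02):
  1: √((106.17)² + (-149.48)²) = √(11272.0689 + 22344.2704) = 183.35
  2: √((123.13)² + (-12.77)²) = √(15160.9969 + 163.0729) = 123.79
  3: √((154.30)² + (27.94)²) = √(23808.4900 + 780.6436) = 156.81
  → nearest: 2 (123.79)

P→1; Q→2; R→1; S→2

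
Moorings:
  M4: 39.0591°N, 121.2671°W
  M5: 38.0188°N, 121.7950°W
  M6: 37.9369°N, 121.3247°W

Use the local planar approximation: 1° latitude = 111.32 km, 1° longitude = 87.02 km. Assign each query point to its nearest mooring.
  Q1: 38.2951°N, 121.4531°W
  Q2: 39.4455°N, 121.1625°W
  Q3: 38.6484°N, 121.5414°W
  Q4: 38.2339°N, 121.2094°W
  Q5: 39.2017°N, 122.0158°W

Q1 at 38.2951°N, 121.4531°W:
  M4: √((0.7640·111.32)² + (0.1860·87.02)²) = √(7233.243950 + 261.977532) = 86.5749 km
  M5: √((-0.2763·111.32)² + (-0.3419·87.02)²) = √(946.037094 + 885.189716) = 42.7928 km
  M6: √((-0.3582·111.32)² + (0.1284·87.02)²) = √(1590.001589 + 124.844152) = 41.4107 km
  → nearest: M6 (41.4107 km)
Q2 at 39.4455°N, 121.1625°W:
  M4: √((-0.3864·111.32)² + (-0.1046·87.02)²) = √(1850.208325 + 82.851720) = 43.9666 km
  M5: √((-1.4267·111.32)² + (-0.6325·87.02)²) = √(25223.869904 + 3029.418112) = 168.0871 km
  M6: √((-1.5086·111.32)² + (-0.1622·87.02)²) = √(28202.954197 + 199.223175) = 168.5295 km
  → nearest: M4 (43.9666 km)
Q3 at 38.6484°N, 121.5414°W:
  M4: √((0.4107·111.32)² + (0.2743·87.02)²) = √(2090.238299 + 569.757136) = 51.5751 km
  M5: √((-0.6296·111.32)² + (-0.2536·87.02)²) = √(4912.197662 + 487.008629) = 73.4793 km
  M6: √((-0.7115·111.32)² + (0.2167·87.02)²) = √(6273.302129 + 355.595274) = 81.4180 km
  → nearest: M4 (51.5751 km)
Q4 at 38.2339°N, 121.2094°W:
  M4: √((0.8252·111.32)² + (-0.0577·87.02)²) = √(8438.491824 + 25.210983) = 91.9984 km
  M5: √((-0.2151·111.32)² + (-0.5856·87.02)²) = √(573.359768 + 2596.810712) = 56.3043 km
  M6: √((-0.2970·111.32)² + (-0.1153·87.02)²) = √(1093.098489 + 100.669236) = 34.5509 km
  → nearest: M6 (34.5509 km)
Q5 at 39.2017°N, 122.0158°W:
  M4: √((-0.1426·111.32)² + (0.7487·87.02)²) = √(251.991242 + 4244.766686) = 67.0579 km
  M5: √((-1.1829·111.32)² + (0.2208·87.02)²) = √(17339.735118 + 369.178411) = 133.0748 km
  M6: √((-1.2648·111.32)² + (0.6911·87.02)²) = √(19823.946144 + 3616.762106) = 153.1036 km
  → nearest: M4 (67.0579 km)

Q1→M6; Q2→M4; Q3→M4; Q4→M6; Q5→M4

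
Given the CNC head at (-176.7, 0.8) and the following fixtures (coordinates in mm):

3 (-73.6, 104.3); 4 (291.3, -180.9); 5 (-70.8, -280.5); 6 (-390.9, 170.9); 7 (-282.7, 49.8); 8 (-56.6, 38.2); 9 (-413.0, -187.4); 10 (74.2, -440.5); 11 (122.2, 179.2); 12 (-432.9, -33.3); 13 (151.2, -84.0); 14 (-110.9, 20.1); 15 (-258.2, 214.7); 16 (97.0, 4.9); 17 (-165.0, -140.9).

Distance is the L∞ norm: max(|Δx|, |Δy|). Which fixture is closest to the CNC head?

Distances from (-176.7, 0.8):
3: max(|103.1|, |103.5|) = 103.5 mm
4: max(|468.0|, |-181.7|) = 468.0 mm
5: max(|105.9|, |-281.3|) = 281.3 mm
6: max(|-214.2|, |170.1|) = 214.2 mm
7: max(|-106.0|, |49.0|) = 106.0 mm
8: max(|120.1|, |37.4|) = 120.1 mm
9: max(|-236.3|, |-188.2|) = 236.3 mm
10: max(|250.9|, |-441.3|) = 441.3 mm
11: max(|298.9|, |178.4|) = 298.9 mm
12: max(|-256.2|, |-34.1|) = 256.2 mm
13: max(|327.9|, |-84.8|) = 327.9 mm
14: max(|65.8|, |19.3|) = 65.8 mm
15: max(|-81.5|, |213.9|) = 213.9 mm
16: max(|273.7|, |4.1|) = 273.7 mm
17: max(|11.7|, |-141.7|) = 141.7 mm
Minimum: 14 at 65.8 mm.

14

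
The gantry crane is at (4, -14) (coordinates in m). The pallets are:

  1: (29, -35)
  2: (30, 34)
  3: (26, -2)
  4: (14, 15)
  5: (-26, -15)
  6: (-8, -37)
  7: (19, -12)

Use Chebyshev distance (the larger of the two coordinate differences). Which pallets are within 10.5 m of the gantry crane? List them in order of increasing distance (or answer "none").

none

Distances from (4, -14):
1: max(|25|, |-21|) = 25 m
2: max(|26|, |48|) = 48 m
3: max(|22|, |12|) = 22 m
4: max(|10|, |29|) = 29 m
5: max(|-30|, |-1|) = 30 m
6: max(|-12|, |-23|) = 23 m
7: max(|15|, |2|) = 15 m
Threshold 10.5 m: none within range.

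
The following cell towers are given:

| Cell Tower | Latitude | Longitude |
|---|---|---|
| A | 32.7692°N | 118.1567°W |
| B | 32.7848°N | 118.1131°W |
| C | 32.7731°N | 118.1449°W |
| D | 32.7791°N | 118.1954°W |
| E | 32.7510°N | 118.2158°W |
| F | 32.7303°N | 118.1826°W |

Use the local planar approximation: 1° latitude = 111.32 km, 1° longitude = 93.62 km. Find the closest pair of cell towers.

Pairwise distances:
A–B: √((0.0156·111.32)² + (0.0436·93.62)²) = √(3.015752 + 16.661352) = 4.4359 km
A–C: √((0.0039·111.32)² + (0.0118·93.62)²) = √(0.188484 + 1.220397) = 1.1870 km
A–D: √((0.0099·111.32)² + (-0.0387·93.62)²) = √(1.214554 + 13.126810) = 3.7870 km
A–E: √((-0.0182·111.32)² + (-0.0591·93.62)²) = √(4.104773 + 30.613447) = 5.8922 km
A–F: √((-0.0389·111.32)² + (-0.0259·93.62)²) = √(18.751914 + 5.879451) = 4.9630 km
B–C: √((-0.0117·111.32)² + (-0.0318·93.62)²) = √(1.696360 + 8.863220) = 3.2496 km
B–D: √((-0.0057·111.32)² + (-0.0823·93.62)²) = √(0.402621 + 59.365885) = 7.7310 km
B–E: √((-0.0338·111.32)² + (-0.1027·93.62)²) = √(14.157279 + 92.443879) = 10.3248 km
B–F: √((-0.0545·111.32)² + (-0.0695·93.62)²) = √(36.807761 + 42.335713) = 8.8963 km
C–D: √((0.0060·111.32)² + (-0.0505·93.62)²) = √(0.446117 + 22.352187) = 4.7748 km
C–E: √((-0.0221·111.32)² + (-0.0709·93.62)²) = √(6.052446 + 44.058504) = 7.0789 km
C–F: √((-0.0428·111.32)² + (-0.0377·93.62)²) = √(22.700422 + 12.457187) = 5.9294 km
D–E: √((-0.0281·111.32)² + (-0.0204·93.62)²) = √(9.784960 + 3.647519) = 3.6650 km
D–F: √((-0.0488·111.32)² + (0.0128·93.62)²) = √(29.511144 + 1.436009) = 5.5630 km
E–F: √((-0.0207·111.32)² + (0.0332·93.62)²) = √(5.309909 + 9.660808) = 3.8692 km
Closest pair: A–C at 1.1870 km.

A and C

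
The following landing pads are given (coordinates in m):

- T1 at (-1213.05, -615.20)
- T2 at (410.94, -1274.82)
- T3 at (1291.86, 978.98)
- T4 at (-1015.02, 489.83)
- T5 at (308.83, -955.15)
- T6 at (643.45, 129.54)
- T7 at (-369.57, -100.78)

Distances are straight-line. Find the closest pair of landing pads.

Pairwise distances:
T1–T2: 1752.84 m
T1–T3: 2969.17 m
T1–T4: 1122.63 m
T1–T5: 1559.39 m
T1–T6: 2000.31 m
T1–T7: 987.97 m
T2–T3: 2419.84 m
T2–T4: 2268.78 m
T2–T5: 335.58 m
T2–T6: 1423.48 m
T2–T7: 1409.81 m
T3–T4: 2358.17 m
T3–T5: 2169.61 m
T3–T6: 1068.64 m
T3–T7: 1981.47 m
T4–T5: 1959.73 m
T4–T6: 1697.15 m
T4–T7: 874.89 m
T5–T6: 1135.13 m
T5–T7: 1090.95 m
T6–T7: 1038.87 m
Closest pair: T2–T5 at 335.58 m.

T2 and T5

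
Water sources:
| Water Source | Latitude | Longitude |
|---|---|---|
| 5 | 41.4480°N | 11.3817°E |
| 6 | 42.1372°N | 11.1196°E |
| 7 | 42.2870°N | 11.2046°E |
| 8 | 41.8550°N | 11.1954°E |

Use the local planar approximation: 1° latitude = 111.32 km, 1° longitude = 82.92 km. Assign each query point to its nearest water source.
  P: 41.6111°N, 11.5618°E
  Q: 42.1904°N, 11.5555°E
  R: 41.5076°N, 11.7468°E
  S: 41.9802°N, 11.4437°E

P at 41.6111°N, 11.5618°E:
  5: √((-0.1631·111.32)² + (-0.1801·82.92)²) = √(329.650939 + 223.021130) = 23.5090 km
  6: √((0.5261·111.32)² + (-0.4422·82.92)²) = √(3429.912168 + 1344.485316) = 69.0970 km
  7: √((0.6759·111.32)² + (-0.3572·82.92)²) = √(5661.236372 + 877.286583) = 80.8611 km
  8: √((0.2439·111.32)² + (-0.3664·82.92)²) = √(737.173977 + 923.059118) = 40.7460 km
  → nearest: 5 (23.5090 km)
Q at 42.1904°N, 11.5555°E:
  5: √((-0.7424·111.32)² + (-0.1738·82.92)²) = √(6830.025447 + 207.691217) = 83.8911 km
  6: √((-0.0532·111.32)² + (-0.4359·82.92)²) = √(35.072737 + 1306.448591) = 36.6268 km
  7: √((0.0966·111.32)² + (-0.3509·82.92)²) = √(115.638020 + 846.613761) = 31.0202 km
  8: √((-0.3354·111.32)² + (-0.3601·82.92)²) = √(1394.031258 + 891.589262) = 47.8082 km
  → nearest: 7 (31.0202 km)
R at 41.5076°N, 11.7468°E:
  5: √((-0.0596·111.32)² + (-0.3651·82.92)²) = √(44.018873 + 916.520646) = 30.9926 km
  6: √((0.6296·111.32)² + (-0.6272·82.92)²) = √(4912.197662 + 2704.772151) = 87.2753 km
  7: √((0.7794·111.32)² + (-0.5422·82.92)²) = √(7527.784852 + 2021.331823) = 97.7196 km
  8: √((0.3474·111.32)² + (-0.5514·82.92)²) = √(1495.567516 + 2090.509331) = 59.8839 km
  → nearest: 5 (30.9926 km)
S at 41.9802°N, 11.4437°E:
  5: √((-0.5322·111.32)² + (-0.0620·82.92)²) = √(3509.911254 + 26.430292) = 59.4671 km
  6: √((0.1570·111.32)² + (-0.3241·82.92)²) = √(305.453918 + 722.231870) = 32.0575 km
  7: √((0.3068·111.32)² + (-0.2391·82.92)²) = √(1166.425770 + 393.077096) = 39.4905 km
  8: √((-0.1252·111.32)² + (-0.2483·82.92)²) = √(194.247328 + 423.908403) = 24.8627 km
  → nearest: 8 (24.8627 km)

P→5; Q→7; R→5; S→8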